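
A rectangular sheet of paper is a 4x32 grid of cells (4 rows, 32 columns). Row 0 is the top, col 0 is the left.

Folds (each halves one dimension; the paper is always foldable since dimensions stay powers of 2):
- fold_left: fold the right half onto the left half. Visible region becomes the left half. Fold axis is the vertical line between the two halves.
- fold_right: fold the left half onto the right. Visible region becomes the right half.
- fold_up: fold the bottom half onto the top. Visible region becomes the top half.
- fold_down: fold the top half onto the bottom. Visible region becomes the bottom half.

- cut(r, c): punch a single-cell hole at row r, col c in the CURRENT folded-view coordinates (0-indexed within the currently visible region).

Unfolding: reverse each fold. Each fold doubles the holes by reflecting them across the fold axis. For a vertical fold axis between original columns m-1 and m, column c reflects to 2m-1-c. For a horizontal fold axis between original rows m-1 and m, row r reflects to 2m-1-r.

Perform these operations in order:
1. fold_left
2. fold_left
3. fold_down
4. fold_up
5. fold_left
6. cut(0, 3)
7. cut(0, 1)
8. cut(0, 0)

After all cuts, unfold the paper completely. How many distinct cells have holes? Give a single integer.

Answer: 96

Derivation:
Op 1 fold_left: fold axis v@16; visible region now rows[0,4) x cols[0,16) = 4x16
Op 2 fold_left: fold axis v@8; visible region now rows[0,4) x cols[0,8) = 4x8
Op 3 fold_down: fold axis h@2; visible region now rows[2,4) x cols[0,8) = 2x8
Op 4 fold_up: fold axis h@3; visible region now rows[2,3) x cols[0,8) = 1x8
Op 5 fold_left: fold axis v@4; visible region now rows[2,3) x cols[0,4) = 1x4
Op 6 cut(0, 3): punch at orig (2,3); cuts so far [(2, 3)]; region rows[2,3) x cols[0,4) = 1x4
Op 7 cut(0, 1): punch at orig (2,1); cuts so far [(2, 1), (2, 3)]; region rows[2,3) x cols[0,4) = 1x4
Op 8 cut(0, 0): punch at orig (2,0); cuts so far [(2, 0), (2, 1), (2, 3)]; region rows[2,3) x cols[0,4) = 1x4
Unfold 1 (reflect across v@4): 6 holes -> [(2, 0), (2, 1), (2, 3), (2, 4), (2, 6), (2, 7)]
Unfold 2 (reflect across h@3): 12 holes -> [(2, 0), (2, 1), (2, 3), (2, 4), (2, 6), (2, 7), (3, 0), (3, 1), (3, 3), (3, 4), (3, 6), (3, 7)]
Unfold 3 (reflect across h@2): 24 holes -> [(0, 0), (0, 1), (0, 3), (0, 4), (0, 6), (0, 7), (1, 0), (1, 1), (1, 3), (1, 4), (1, 6), (1, 7), (2, 0), (2, 1), (2, 3), (2, 4), (2, 6), (2, 7), (3, 0), (3, 1), (3, 3), (3, 4), (3, 6), (3, 7)]
Unfold 4 (reflect across v@8): 48 holes -> [(0, 0), (0, 1), (0, 3), (0, 4), (0, 6), (0, 7), (0, 8), (0, 9), (0, 11), (0, 12), (0, 14), (0, 15), (1, 0), (1, 1), (1, 3), (1, 4), (1, 6), (1, 7), (1, 8), (1, 9), (1, 11), (1, 12), (1, 14), (1, 15), (2, 0), (2, 1), (2, 3), (2, 4), (2, 6), (2, 7), (2, 8), (2, 9), (2, 11), (2, 12), (2, 14), (2, 15), (3, 0), (3, 1), (3, 3), (3, 4), (3, 6), (3, 7), (3, 8), (3, 9), (3, 11), (3, 12), (3, 14), (3, 15)]
Unfold 5 (reflect across v@16): 96 holes -> [(0, 0), (0, 1), (0, 3), (0, 4), (0, 6), (0, 7), (0, 8), (0, 9), (0, 11), (0, 12), (0, 14), (0, 15), (0, 16), (0, 17), (0, 19), (0, 20), (0, 22), (0, 23), (0, 24), (0, 25), (0, 27), (0, 28), (0, 30), (0, 31), (1, 0), (1, 1), (1, 3), (1, 4), (1, 6), (1, 7), (1, 8), (1, 9), (1, 11), (1, 12), (1, 14), (1, 15), (1, 16), (1, 17), (1, 19), (1, 20), (1, 22), (1, 23), (1, 24), (1, 25), (1, 27), (1, 28), (1, 30), (1, 31), (2, 0), (2, 1), (2, 3), (2, 4), (2, 6), (2, 7), (2, 8), (2, 9), (2, 11), (2, 12), (2, 14), (2, 15), (2, 16), (2, 17), (2, 19), (2, 20), (2, 22), (2, 23), (2, 24), (2, 25), (2, 27), (2, 28), (2, 30), (2, 31), (3, 0), (3, 1), (3, 3), (3, 4), (3, 6), (3, 7), (3, 8), (3, 9), (3, 11), (3, 12), (3, 14), (3, 15), (3, 16), (3, 17), (3, 19), (3, 20), (3, 22), (3, 23), (3, 24), (3, 25), (3, 27), (3, 28), (3, 30), (3, 31)]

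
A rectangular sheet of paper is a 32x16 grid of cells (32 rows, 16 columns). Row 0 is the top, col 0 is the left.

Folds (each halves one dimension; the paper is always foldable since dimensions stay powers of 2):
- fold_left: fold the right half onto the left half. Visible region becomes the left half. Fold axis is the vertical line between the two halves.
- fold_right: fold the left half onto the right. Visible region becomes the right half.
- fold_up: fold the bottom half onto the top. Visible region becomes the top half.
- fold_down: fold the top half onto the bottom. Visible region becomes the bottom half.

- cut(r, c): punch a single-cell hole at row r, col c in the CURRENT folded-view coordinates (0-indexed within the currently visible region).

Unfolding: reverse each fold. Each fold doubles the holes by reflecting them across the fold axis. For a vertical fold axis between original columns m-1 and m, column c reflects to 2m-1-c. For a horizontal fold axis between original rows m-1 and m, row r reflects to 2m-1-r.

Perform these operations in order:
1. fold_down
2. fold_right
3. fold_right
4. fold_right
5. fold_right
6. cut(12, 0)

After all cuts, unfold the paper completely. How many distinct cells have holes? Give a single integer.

Op 1 fold_down: fold axis h@16; visible region now rows[16,32) x cols[0,16) = 16x16
Op 2 fold_right: fold axis v@8; visible region now rows[16,32) x cols[8,16) = 16x8
Op 3 fold_right: fold axis v@12; visible region now rows[16,32) x cols[12,16) = 16x4
Op 4 fold_right: fold axis v@14; visible region now rows[16,32) x cols[14,16) = 16x2
Op 5 fold_right: fold axis v@15; visible region now rows[16,32) x cols[15,16) = 16x1
Op 6 cut(12, 0): punch at orig (28,15); cuts so far [(28, 15)]; region rows[16,32) x cols[15,16) = 16x1
Unfold 1 (reflect across v@15): 2 holes -> [(28, 14), (28, 15)]
Unfold 2 (reflect across v@14): 4 holes -> [(28, 12), (28, 13), (28, 14), (28, 15)]
Unfold 3 (reflect across v@12): 8 holes -> [(28, 8), (28, 9), (28, 10), (28, 11), (28, 12), (28, 13), (28, 14), (28, 15)]
Unfold 4 (reflect across v@8): 16 holes -> [(28, 0), (28, 1), (28, 2), (28, 3), (28, 4), (28, 5), (28, 6), (28, 7), (28, 8), (28, 9), (28, 10), (28, 11), (28, 12), (28, 13), (28, 14), (28, 15)]
Unfold 5 (reflect across h@16): 32 holes -> [(3, 0), (3, 1), (3, 2), (3, 3), (3, 4), (3, 5), (3, 6), (3, 7), (3, 8), (3, 9), (3, 10), (3, 11), (3, 12), (3, 13), (3, 14), (3, 15), (28, 0), (28, 1), (28, 2), (28, 3), (28, 4), (28, 5), (28, 6), (28, 7), (28, 8), (28, 9), (28, 10), (28, 11), (28, 12), (28, 13), (28, 14), (28, 15)]

Answer: 32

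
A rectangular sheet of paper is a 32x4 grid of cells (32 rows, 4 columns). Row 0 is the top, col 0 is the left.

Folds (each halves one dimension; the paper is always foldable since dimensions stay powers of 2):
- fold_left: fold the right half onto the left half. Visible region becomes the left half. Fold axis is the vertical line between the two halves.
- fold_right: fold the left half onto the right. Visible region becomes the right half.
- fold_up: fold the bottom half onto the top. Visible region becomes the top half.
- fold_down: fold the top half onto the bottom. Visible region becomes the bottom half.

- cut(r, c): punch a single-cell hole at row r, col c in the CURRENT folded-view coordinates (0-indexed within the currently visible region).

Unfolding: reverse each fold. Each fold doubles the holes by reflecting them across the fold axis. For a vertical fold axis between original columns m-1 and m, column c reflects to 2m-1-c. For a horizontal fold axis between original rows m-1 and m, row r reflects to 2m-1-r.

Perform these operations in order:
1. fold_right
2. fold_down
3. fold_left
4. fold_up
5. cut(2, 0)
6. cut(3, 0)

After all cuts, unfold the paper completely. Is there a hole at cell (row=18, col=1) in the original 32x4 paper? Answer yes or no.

Answer: yes

Derivation:
Op 1 fold_right: fold axis v@2; visible region now rows[0,32) x cols[2,4) = 32x2
Op 2 fold_down: fold axis h@16; visible region now rows[16,32) x cols[2,4) = 16x2
Op 3 fold_left: fold axis v@3; visible region now rows[16,32) x cols[2,3) = 16x1
Op 4 fold_up: fold axis h@24; visible region now rows[16,24) x cols[2,3) = 8x1
Op 5 cut(2, 0): punch at orig (18,2); cuts so far [(18, 2)]; region rows[16,24) x cols[2,3) = 8x1
Op 6 cut(3, 0): punch at orig (19,2); cuts so far [(18, 2), (19, 2)]; region rows[16,24) x cols[2,3) = 8x1
Unfold 1 (reflect across h@24): 4 holes -> [(18, 2), (19, 2), (28, 2), (29, 2)]
Unfold 2 (reflect across v@3): 8 holes -> [(18, 2), (18, 3), (19, 2), (19, 3), (28, 2), (28, 3), (29, 2), (29, 3)]
Unfold 3 (reflect across h@16): 16 holes -> [(2, 2), (2, 3), (3, 2), (3, 3), (12, 2), (12, 3), (13, 2), (13, 3), (18, 2), (18, 3), (19, 2), (19, 3), (28, 2), (28, 3), (29, 2), (29, 3)]
Unfold 4 (reflect across v@2): 32 holes -> [(2, 0), (2, 1), (2, 2), (2, 3), (3, 0), (3, 1), (3, 2), (3, 3), (12, 0), (12, 1), (12, 2), (12, 3), (13, 0), (13, 1), (13, 2), (13, 3), (18, 0), (18, 1), (18, 2), (18, 3), (19, 0), (19, 1), (19, 2), (19, 3), (28, 0), (28, 1), (28, 2), (28, 3), (29, 0), (29, 1), (29, 2), (29, 3)]
Holes: [(2, 0), (2, 1), (2, 2), (2, 3), (3, 0), (3, 1), (3, 2), (3, 3), (12, 0), (12, 1), (12, 2), (12, 3), (13, 0), (13, 1), (13, 2), (13, 3), (18, 0), (18, 1), (18, 2), (18, 3), (19, 0), (19, 1), (19, 2), (19, 3), (28, 0), (28, 1), (28, 2), (28, 3), (29, 0), (29, 1), (29, 2), (29, 3)]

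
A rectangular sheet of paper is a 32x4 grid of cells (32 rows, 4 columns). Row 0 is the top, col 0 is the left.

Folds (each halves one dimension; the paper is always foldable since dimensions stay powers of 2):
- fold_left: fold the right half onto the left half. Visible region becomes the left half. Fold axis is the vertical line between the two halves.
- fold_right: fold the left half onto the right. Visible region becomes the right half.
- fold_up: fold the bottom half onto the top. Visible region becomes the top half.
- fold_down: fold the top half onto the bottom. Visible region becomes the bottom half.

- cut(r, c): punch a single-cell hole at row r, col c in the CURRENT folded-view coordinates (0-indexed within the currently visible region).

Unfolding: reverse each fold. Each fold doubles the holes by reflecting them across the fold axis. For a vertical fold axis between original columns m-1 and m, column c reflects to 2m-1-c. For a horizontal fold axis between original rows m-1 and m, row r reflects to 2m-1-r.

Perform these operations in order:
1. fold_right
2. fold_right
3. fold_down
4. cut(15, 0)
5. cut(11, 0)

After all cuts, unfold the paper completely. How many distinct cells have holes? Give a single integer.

Answer: 16

Derivation:
Op 1 fold_right: fold axis v@2; visible region now rows[0,32) x cols[2,4) = 32x2
Op 2 fold_right: fold axis v@3; visible region now rows[0,32) x cols[3,4) = 32x1
Op 3 fold_down: fold axis h@16; visible region now rows[16,32) x cols[3,4) = 16x1
Op 4 cut(15, 0): punch at orig (31,3); cuts so far [(31, 3)]; region rows[16,32) x cols[3,4) = 16x1
Op 5 cut(11, 0): punch at orig (27,3); cuts so far [(27, 3), (31, 3)]; region rows[16,32) x cols[3,4) = 16x1
Unfold 1 (reflect across h@16): 4 holes -> [(0, 3), (4, 3), (27, 3), (31, 3)]
Unfold 2 (reflect across v@3): 8 holes -> [(0, 2), (0, 3), (4, 2), (4, 3), (27, 2), (27, 3), (31, 2), (31, 3)]
Unfold 3 (reflect across v@2): 16 holes -> [(0, 0), (0, 1), (0, 2), (0, 3), (4, 0), (4, 1), (4, 2), (4, 3), (27, 0), (27, 1), (27, 2), (27, 3), (31, 0), (31, 1), (31, 2), (31, 3)]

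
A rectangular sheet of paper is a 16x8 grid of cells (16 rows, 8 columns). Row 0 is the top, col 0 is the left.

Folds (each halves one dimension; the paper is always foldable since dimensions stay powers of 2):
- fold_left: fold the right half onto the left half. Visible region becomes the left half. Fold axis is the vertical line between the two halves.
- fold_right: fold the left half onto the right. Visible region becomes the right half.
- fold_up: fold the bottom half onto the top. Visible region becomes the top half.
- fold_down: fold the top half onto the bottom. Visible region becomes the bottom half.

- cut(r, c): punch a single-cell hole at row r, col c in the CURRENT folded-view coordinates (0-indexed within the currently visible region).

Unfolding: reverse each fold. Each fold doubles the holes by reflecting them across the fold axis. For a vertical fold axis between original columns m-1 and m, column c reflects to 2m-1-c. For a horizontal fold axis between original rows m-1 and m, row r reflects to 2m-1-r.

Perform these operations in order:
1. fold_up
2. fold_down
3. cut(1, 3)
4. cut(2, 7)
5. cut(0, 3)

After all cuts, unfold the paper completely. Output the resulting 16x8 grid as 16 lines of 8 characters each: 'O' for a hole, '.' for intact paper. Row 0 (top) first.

Answer: ........
.......O
...O....
...O....
...O....
...O....
.......O
........
........
.......O
...O....
...O....
...O....
...O....
.......O
........

Derivation:
Op 1 fold_up: fold axis h@8; visible region now rows[0,8) x cols[0,8) = 8x8
Op 2 fold_down: fold axis h@4; visible region now rows[4,8) x cols[0,8) = 4x8
Op 3 cut(1, 3): punch at orig (5,3); cuts so far [(5, 3)]; region rows[4,8) x cols[0,8) = 4x8
Op 4 cut(2, 7): punch at orig (6,7); cuts so far [(5, 3), (6, 7)]; region rows[4,8) x cols[0,8) = 4x8
Op 5 cut(0, 3): punch at orig (4,3); cuts so far [(4, 3), (5, 3), (6, 7)]; region rows[4,8) x cols[0,8) = 4x8
Unfold 1 (reflect across h@4): 6 holes -> [(1, 7), (2, 3), (3, 3), (4, 3), (5, 3), (6, 7)]
Unfold 2 (reflect across h@8): 12 holes -> [(1, 7), (2, 3), (3, 3), (4, 3), (5, 3), (6, 7), (9, 7), (10, 3), (11, 3), (12, 3), (13, 3), (14, 7)]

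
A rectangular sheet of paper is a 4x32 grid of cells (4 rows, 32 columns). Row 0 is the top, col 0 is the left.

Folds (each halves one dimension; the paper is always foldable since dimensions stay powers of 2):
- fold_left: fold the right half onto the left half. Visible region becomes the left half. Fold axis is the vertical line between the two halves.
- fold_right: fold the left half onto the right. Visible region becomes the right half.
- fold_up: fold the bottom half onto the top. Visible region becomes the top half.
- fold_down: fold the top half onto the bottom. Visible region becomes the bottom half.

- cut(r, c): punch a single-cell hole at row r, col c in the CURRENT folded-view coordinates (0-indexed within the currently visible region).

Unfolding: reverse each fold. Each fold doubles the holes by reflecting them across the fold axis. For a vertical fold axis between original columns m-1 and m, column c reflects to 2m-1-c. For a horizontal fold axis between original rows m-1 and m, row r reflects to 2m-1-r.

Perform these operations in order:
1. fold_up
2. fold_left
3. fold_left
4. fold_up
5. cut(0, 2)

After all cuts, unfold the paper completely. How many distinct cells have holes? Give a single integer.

Op 1 fold_up: fold axis h@2; visible region now rows[0,2) x cols[0,32) = 2x32
Op 2 fold_left: fold axis v@16; visible region now rows[0,2) x cols[0,16) = 2x16
Op 3 fold_left: fold axis v@8; visible region now rows[0,2) x cols[0,8) = 2x8
Op 4 fold_up: fold axis h@1; visible region now rows[0,1) x cols[0,8) = 1x8
Op 5 cut(0, 2): punch at orig (0,2); cuts so far [(0, 2)]; region rows[0,1) x cols[0,8) = 1x8
Unfold 1 (reflect across h@1): 2 holes -> [(0, 2), (1, 2)]
Unfold 2 (reflect across v@8): 4 holes -> [(0, 2), (0, 13), (1, 2), (1, 13)]
Unfold 3 (reflect across v@16): 8 holes -> [(0, 2), (0, 13), (0, 18), (0, 29), (1, 2), (1, 13), (1, 18), (1, 29)]
Unfold 4 (reflect across h@2): 16 holes -> [(0, 2), (0, 13), (0, 18), (0, 29), (1, 2), (1, 13), (1, 18), (1, 29), (2, 2), (2, 13), (2, 18), (2, 29), (3, 2), (3, 13), (3, 18), (3, 29)]

Answer: 16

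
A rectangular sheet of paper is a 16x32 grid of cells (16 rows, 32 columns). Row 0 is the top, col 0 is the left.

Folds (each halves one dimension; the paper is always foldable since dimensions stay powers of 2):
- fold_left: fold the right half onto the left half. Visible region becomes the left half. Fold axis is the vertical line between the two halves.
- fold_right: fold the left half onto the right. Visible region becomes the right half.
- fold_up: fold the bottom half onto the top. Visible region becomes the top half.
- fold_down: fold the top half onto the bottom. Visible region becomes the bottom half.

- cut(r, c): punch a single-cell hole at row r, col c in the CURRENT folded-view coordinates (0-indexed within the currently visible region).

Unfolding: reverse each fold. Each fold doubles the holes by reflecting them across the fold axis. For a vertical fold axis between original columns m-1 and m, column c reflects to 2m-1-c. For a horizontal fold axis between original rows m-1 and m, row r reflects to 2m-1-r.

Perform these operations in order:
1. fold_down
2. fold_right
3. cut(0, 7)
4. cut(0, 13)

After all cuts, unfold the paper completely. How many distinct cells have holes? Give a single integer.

Answer: 8

Derivation:
Op 1 fold_down: fold axis h@8; visible region now rows[8,16) x cols[0,32) = 8x32
Op 2 fold_right: fold axis v@16; visible region now rows[8,16) x cols[16,32) = 8x16
Op 3 cut(0, 7): punch at orig (8,23); cuts so far [(8, 23)]; region rows[8,16) x cols[16,32) = 8x16
Op 4 cut(0, 13): punch at orig (8,29); cuts so far [(8, 23), (8, 29)]; region rows[8,16) x cols[16,32) = 8x16
Unfold 1 (reflect across v@16): 4 holes -> [(8, 2), (8, 8), (8, 23), (8, 29)]
Unfold 2 (reflect across h@8): 8 holes -> [(7, 2), (7, 8), (7, 23), (7, 29), (8, 2), (8, 8), (8, 23), (8, 29)]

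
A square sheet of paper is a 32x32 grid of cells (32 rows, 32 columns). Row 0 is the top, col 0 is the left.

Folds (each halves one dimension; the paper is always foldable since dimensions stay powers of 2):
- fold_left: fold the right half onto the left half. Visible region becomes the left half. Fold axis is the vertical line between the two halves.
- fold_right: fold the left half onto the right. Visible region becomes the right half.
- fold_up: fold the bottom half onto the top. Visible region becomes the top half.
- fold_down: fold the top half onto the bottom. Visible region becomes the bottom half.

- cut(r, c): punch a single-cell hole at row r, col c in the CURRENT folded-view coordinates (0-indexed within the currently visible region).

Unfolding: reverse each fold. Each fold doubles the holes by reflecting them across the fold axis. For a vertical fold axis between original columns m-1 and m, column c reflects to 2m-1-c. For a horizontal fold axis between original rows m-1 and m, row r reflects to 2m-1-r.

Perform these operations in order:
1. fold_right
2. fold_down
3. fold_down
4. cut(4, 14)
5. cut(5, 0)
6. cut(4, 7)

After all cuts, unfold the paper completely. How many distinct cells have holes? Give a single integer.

Answer: 24

Derivation:
Op 1 fold_right: fold axis v@16; visible region now rows[0,32) x cols[16,32) = 32x16
Op 2 fold_down: fold axis h@16; visible region now rows[16,32) x cols[16,32) = 16x16
Op 3 fold_down: fold axis h@24; visible region now rows[24,32) x cols[16,32) = 8x16
Op 4 cut(4, 14): punch at orig (28,30); cuts so far [(28, 30)]; region rows[24,32) x cols[16,32) = 8x16
Op 5 cut(5, 0): punch at orig (29,16); cuts so far [(28, 30), (29, 16)]; region rows[24,32) x cols[16,32) = 8x16
Op 6 cut(4, 7): punch at orig (28,23); cuts so far [(28, 23), (28, 30), (29, 16)]; region rows[24,32) x cols[16,32) = 8x16
Unfold 1 (reflect across h@24): 6 holes -> [(18, 16), (19, 23), (19, 30), (28, 23), (28, 30), (29, 16)]
Unfold 2 (reflect across h@16): 12 holes -> [(2, 16), (3, 23), (3, 30), (12, 23), (12, 30), (13, 16), (18, 16), (19, 23), (19, 30), (28, 23), (28, 30), (29, 16)]
Unfold 3 (reflect across v@16): 24 holes -> [(2, 15), (2, 16), (3, 1), (3, 8), (3, 23), (3, 30), (12, 1), (12, 8), (12, 23), (12, 30), (13, 15), (13, 16), (18, 15), (18, 16), (19, 1), (19, 8), (19, 23), (19, 30), (28, 1), (28, 8), (28, 23), (28, 30), (29, 15), (29, 16)]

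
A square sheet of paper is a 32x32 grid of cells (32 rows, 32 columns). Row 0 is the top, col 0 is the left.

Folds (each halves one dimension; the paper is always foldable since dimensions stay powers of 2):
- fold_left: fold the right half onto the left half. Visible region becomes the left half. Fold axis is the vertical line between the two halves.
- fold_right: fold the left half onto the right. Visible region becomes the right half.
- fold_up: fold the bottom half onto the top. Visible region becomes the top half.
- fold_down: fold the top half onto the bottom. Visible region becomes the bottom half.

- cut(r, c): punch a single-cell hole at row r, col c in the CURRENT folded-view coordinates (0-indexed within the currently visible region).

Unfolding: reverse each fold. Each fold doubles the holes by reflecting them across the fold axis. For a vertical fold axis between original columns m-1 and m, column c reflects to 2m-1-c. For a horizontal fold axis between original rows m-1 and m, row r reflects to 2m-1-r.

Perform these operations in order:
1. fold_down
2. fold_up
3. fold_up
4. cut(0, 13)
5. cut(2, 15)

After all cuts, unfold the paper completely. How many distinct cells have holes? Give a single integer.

Answer: 16

Derivation:
Op 1 fold_down: fold axis h@16; visible region now rows[16,32) x cols[0,32) = 16x32
Op 2 fold_up: fold axis h@24; visible region now rows[16,24) x cols[0,32) = 8x32
Op 3 fold_up: fold axis h@20; visible region now rows[16,20) x cols[0,32) = 4x32
Op 4 cut(0, 13): punch at orig (16,13); cuts so far [(16, 13)]; region rows[16,20) x cols[0,32) = 4x32
Op 5 cut(2, 15): punch at orig (18,15); cuts so far [(16, 13), (18, 15)]; region rows[16,20) x cols[0,32) = 4x32
Unfold 1 (reflect across h@20): 4 holes -> [(16, 13), (18, 15), (21, 15), (23, 13)]
Unfold 2 (reflect across h@24): 8 holes -> [(16, 13), (18, 15), (21, 15), (23, 13), (24, 13), (26, 15), (29, 15), (31, 13)]
Unfold 3 (reflect across h@16): 16 holes -> [(0, 13), (2, 15), (5, 15), (7, 13), (8, 13), (10, 15), (13, 15), (15, 13), (16, 13), (18, 15), (21, 15), (23, 13), (24, 13), (26, 15), (29, 15), (31, 13)]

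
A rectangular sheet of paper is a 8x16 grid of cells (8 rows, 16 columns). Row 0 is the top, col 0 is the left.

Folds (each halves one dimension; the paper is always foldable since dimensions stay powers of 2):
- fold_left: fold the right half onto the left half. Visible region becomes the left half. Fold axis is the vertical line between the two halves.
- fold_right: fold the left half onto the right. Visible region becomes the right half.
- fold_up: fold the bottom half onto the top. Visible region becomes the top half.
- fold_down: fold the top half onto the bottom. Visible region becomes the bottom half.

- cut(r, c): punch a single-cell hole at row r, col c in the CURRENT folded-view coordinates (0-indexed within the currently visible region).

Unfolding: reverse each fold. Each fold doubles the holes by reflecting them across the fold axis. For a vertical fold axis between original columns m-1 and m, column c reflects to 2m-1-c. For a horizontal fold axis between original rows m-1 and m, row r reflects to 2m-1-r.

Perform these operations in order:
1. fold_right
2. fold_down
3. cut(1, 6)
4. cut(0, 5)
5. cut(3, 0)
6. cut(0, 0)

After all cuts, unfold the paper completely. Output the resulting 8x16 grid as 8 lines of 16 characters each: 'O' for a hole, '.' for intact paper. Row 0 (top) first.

Answer: .......OO.......
................
.O............O.
..O....OO....O..
..O....OO....O..
.O............O.
................
.......OO.......

Derivation:
Op 1 fold_right: fold axis v@8; visible region now rows[0,8) x cols[8,16) = 8x8
Op 2 fold_down: fold axis h@4; visible region now rows[4,8) x cols[8,16) = 4x8
Op 3 cut(1, 6): punch at orig (5,14); cuts so far [(5, 14)]; region rows[4,8) x cols[8,16) = 4x8
Op 4 cut(0, 5): punch at orig (4,13); cuts so far [(4, 13), (5, 14)]; region rows[4,8) x cols[8,16) = 4x8
Op 5 cut(3, 0): punch at orig (7,8); cuts so far [(4, 13), (5, 14), (7, 8)]; region rows[4,8) x cols[8,16) = 4x8
Op 6 cut(0, 0): punch at orig (4,8); cuts so far [(4, 8), (4, 13), (5, 14), (7, 8)]; region rows[4,8) x cols[8,16) = 4x8
Unfold 1 (reflect across h@4): 8 holes -> [(0, 8), (2, 14), (3, 8), (3, 13), (4, 8), (4, 13), (5, 14), (7, 8)]
Unfold 2 (reflect across v@8): 16 holes -> [(0, 7), (0, 8), (2, 1), (2, 14), (3, 2), (3, 7), (3, 8), (3, 13), (4, 2), (4, 7), (4, 8), (4, 13), (5, 1), (5, 14), (7, 7), (7, 8)]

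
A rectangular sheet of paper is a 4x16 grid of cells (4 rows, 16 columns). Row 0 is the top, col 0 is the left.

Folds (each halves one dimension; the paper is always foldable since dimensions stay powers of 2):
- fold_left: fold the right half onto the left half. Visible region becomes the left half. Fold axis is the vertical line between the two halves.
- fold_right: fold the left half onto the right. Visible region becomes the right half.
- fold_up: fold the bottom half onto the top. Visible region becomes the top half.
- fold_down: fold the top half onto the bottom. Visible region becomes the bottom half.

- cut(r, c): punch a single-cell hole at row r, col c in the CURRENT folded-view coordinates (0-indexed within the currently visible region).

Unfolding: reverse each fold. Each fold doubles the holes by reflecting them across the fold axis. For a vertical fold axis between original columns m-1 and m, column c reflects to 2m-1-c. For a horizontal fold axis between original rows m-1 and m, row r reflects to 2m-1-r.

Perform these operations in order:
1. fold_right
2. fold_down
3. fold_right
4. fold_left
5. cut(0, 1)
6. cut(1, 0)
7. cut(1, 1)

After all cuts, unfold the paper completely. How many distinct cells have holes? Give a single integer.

Answer: 48

Derivation:
Op 1 fold_right: fold axis v@8; visible region now rows[0,4) x cols[8,16) = 4x8
Op 2 fold_down: fold axis h@2; visible region now rows[2,4) x cols[8,16) = 2x8
Op 3 fold_right: fold axis v@12; visible region now rows[2,4) x cols[12,16) = 2x4
Op 4 fold_left: fold axis v@14; visible region now rows[2,4) x cols[12,14) = 2x2
Op 5 cut(0, 1): punch at orig (2,13); cuts so far [(2, 13)]; region rows[2,4) x cols[12,14) = 2x2
Op 6 cut(1, 0): punch at orig (3,12); cuts so far [(2, 13), (3, 12)]; region rows[2,4) x cols[12,14) = 2x2
Op 7 cut(1, 1): punch at orig (3,13); cuts so far [(2, 13), (3, 12), (3, 13)]; region rows[2,4) x cols[12,14) = 2x2
Unfold 1 (reflect across v@14): 6 holes -> [(2, 13), (2, 14), (3, 12), (3, 13), (3, 14), (3, 15)]
Unfold 2 (reflect across v@12): 12 holes -> [(2, 9), (2, 10), (2, 13), (2, 14), (3, 8), (3, 9), (3, 10), (3, 11), (3, 12), (3, 13), (3, 14), (3, 15)]
Unfold 3 (reflect across h@2): 24 holes -> [(0, 8), (0, 9), (0, 10), (0, 11), (0, 12), (0, 13), (0, 14), (0, 15), (1, 9), (1, 10), (1, 13), (1, 14), (2, 9), (2, 10), (2, 13), (2, 14), (3, 8), (3, 9), (3, 10), (3, 11), (3, 12), (3, 13), (3, 14), (3, 15)]
Unfold 4 (reflect across v@8): 48 holes -> [(0, 0), (0, 1), (0, 2), (0, 3), (0, 4), (0, 5), (0, 6), (0, 7), (0, 8), (0, 9), (0, 10), (0, 11), (0, 12), (0, 13), (0, 14), (0, 15), (1, 1), (1, 2), (1, 5), (1, 6), (1, 9), (1, 10), (1, 13), (1, 14), (2, 1), (2, 2), (2, 5), (2, 6), (2, 9), (2, 10), (2, 13), (2, 14), (3, 0), (3, 1), (3, 2), (3, 3), (3, 4), (3, 5), (3, 6), (3, 7), (3, 8), (3, 9), (3, 10), (3, 11), (3, 12), (3, 13), (3, 14), (3, 15)]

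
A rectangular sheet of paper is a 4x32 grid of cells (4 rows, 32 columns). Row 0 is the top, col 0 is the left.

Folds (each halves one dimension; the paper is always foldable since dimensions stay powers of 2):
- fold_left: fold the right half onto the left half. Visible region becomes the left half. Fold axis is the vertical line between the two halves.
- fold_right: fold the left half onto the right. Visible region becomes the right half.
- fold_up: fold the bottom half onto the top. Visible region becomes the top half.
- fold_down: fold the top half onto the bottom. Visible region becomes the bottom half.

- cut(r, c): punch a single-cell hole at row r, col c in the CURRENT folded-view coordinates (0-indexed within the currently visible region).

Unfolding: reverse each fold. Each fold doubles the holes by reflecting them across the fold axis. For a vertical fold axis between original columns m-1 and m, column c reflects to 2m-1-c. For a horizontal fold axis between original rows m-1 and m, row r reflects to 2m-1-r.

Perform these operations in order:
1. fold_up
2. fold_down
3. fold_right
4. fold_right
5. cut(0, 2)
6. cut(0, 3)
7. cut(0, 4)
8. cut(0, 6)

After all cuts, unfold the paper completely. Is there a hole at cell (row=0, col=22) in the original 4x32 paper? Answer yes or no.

Op 1 fold_up: fold axis h@2; visible region now rows[0,2) x cols[0,32) = 2x32
Op 2 fold_down: fold axis h@1; visible region now rows[1,2) x cols[0,32) = 1x32
Op 3 fold_right: fold axis v@16; visible region now rows[1,2) x cols[16,32) = 1x16
Op 4 fold_right: fold axis v@24; visible region now rows[1,2) x cols[24,32) = 1x8
Op 5 cut(0, 2): punch at orig (1,26); cuts so far [(1, 26)]; region rows[1,2) x cols[24,32) = 1x8
Op 6 cut(0, 3): punch at orig (1,27); cuts so far [(1, 26), (1, 27)]; region rows[1,2) x cols[24,32) = 1x8
Op 7 cut(0, 4): punch at orig (1,28); cuts so far [(1, 26), (1, 27), (1, 28)]; region rows[1,2) x cols[24,32) = 1x8
Op 8 cut(0, 6): punch at orig (1,30); cuts so far [(1, 26), (1, 27), (1, 28), (1, 30)]; region rows[1,2) x cols[24,32) = 1x8
Unfold 1 (reflect across v@24): 8 holes -> [(1, 17), (1, 19), (1, 20), (1, 21), (1, 26), (1, 27), (1, 28), (1, 30)]
Unfold 2 (reflect across v@16): 16 holes -> [(1, 1), (1, 3), (1, 4), (1, 5), (1, 10), (1, 11), (1, 12), (1, 14), (1, 17), (1, 19), (1, 20), (1, 21), (1, 26), (1, 27), (1, 28), (1, 30)]
Unfold 3 (reflect across h@1): 32 holes -> [(0, 1), (0, 3), (0, 4), (0, 5), (0, 10), (0, 11), (0, 12), (0, 14), (0, 17), (0, 19), (0, 20), (0, 21), (0, 26), (0, 27), (0, 28), (0, 30), (1, 1), (1, 3), (1, 4), (1, 5), (1, 10), (1, 11), (1, 12), (1, 14), (1, 17), (1, 19), (1, 20), (1, 21), (1, 26), (1, 27), (1, 28), (1, 30)]
Unfold 4 (reflect across h@2): 64 holes -> [(0, 1), (0, 3), (0, 4), (0, 5), (0, 10), (0, 11), (0, 12), (0, 14), (0, 17), (0, 19), (0, 20), (0, 21), (0, 26), (0, 27), (0, 28), (0, 30), (1, 1), (1, 3), (1, 4), (1, 5), (1, 10), (1, 11), (1, 12), (1, 14), (1, 17), (1, 19), (1, 20), (1, 21), (1, 26), (1, 27), (1, 28), (1, 30), (2, 1), (2, 3), (2, 4), (2, 5), (2, 10), (2, 11), (2, 12), (2, 14), (2, 17), (2, 19), (2, 20), (2, 21), (2, 26), (2, 27), (2, 28), (2, 30), (3, 1), (3, 3), (3, 4), (3, 5), (3, 10), (3, 11), (3, 12), (3, 14), (3, 17), (3, 19), (3, 20), (3, 21), (3, 26), (3, 27), (3, 28), (3, 30)]
Holes: [(0, 1), (0, 3), (0, 4), (0, 5), (0, 10), (0, 11), (0, 12), (0, 14), (0, 17), (0, 19), (0, 20), (0, 21), (0, 26), (0, 27), (0, 28), (0, 30), (1, 1), (1, 3), (1, 4), (1, 5), (1, 10), (1, 11), (1, 12), (1, 14), (1, 17), (1, 19), (1, 20), (1, 21), (1, 26), (1, 27), (1, 28), (1, 30), (2, 1), (2, 3), (2, 4), (2, 5), (2, 10), (2, 11), (2, 12), (2, 14), (2, 17), (2, 19), (2, 20), (2, 21), (2, 26), (2, 27), (2, 28), (2, 30), (3, 1), (3, 3), (3, 4), (3, 5), (3, 10), (3, 11), (3, 12), (3, 14), (3, 17), (3, 19), (3, 20), (3, 21), (3, 26), (3, 27), (3, 28), (3, 30)]

Answer: no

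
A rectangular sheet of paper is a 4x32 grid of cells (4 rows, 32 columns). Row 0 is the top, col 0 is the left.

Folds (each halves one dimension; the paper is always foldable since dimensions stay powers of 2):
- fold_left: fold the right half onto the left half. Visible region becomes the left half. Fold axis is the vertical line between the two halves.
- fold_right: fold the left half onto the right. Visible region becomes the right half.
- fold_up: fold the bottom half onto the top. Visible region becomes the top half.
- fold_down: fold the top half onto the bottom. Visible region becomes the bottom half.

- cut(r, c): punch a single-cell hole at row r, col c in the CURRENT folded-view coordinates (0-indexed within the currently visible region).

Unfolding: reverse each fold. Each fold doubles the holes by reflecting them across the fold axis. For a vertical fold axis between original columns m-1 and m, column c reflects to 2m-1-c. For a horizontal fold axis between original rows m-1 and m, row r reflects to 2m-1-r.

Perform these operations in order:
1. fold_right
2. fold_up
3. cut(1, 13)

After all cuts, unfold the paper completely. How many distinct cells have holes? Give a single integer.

Answer: 4

Derivation:
Op 1 fold_right: fold axis v@16; visible region now rows[0,4) x cols[16,32) = 4x16
Op 2 fold_up: fold axis h@2; visible region now rows[0,2) x cols[16,32) = 2x16
Op 3 cut(1, 13): punch at orig (1,29); cuts so far [(1, 29)]; region rows[0,2) x cols[16,32) = 2x16
Unfold 1 (reflect across h@2): 2 holes -> [(1, 29), (2, 29)]
Unfold 2 (reflect across v@16): 4 holes -> [(1, 2), (1, 29), (2, 2), (2, 29)]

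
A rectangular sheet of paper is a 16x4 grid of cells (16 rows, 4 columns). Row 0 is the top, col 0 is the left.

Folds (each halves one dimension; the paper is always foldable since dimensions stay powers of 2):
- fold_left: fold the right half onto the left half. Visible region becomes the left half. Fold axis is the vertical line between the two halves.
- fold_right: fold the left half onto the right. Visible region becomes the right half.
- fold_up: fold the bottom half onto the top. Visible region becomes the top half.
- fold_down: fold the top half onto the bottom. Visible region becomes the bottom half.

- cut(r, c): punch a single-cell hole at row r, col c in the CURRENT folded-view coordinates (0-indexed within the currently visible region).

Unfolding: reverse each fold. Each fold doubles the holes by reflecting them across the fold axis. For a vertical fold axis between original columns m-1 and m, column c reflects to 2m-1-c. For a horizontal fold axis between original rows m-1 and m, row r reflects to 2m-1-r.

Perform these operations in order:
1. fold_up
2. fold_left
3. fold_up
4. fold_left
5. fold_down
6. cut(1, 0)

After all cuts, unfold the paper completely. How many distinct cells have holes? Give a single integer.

Answer: 32

Derivation:
Op 1 fold_up: fold axis h@8; visible region now rows[0,8) x cols[0,4) = 8x4
Op 2 fold_left: fold axis v@2; visible region now rows[0,8) x cols[0,2) = 8x2
Op 3 fold_up: fold axis h@4; visible region now rows[0,4) x cols[0,2) = 4x2
Op 4 fold_left: fold axis v@1; visible region now rows[0,4) x cols[0,1) = 4x1
Op 5 fold_down: fold axis h@2; visible region now rows[2,4) x cols[0,1) = 2x1
Op 6 cut(1, 0): punch at orig (3,0); cuts so far [(3, 0)]; region rows[2,4) x cols[0,1) = 2x1
Unfold 1 (reflect across h@2): 2 holes -> [(0, 0), (3, 0)]
Unfold 2 (reflect across v@1): 4 holes -> [(0, 0), (0, 1), (3, 0), (3, 1)]
Unfold 3 (reflect across h@4): 8 holes -> [(0, 0), (0, 1), (3, 0), (3, 1), (4, 0), (4, 1), (7, 0), (7, 1)]
Unfold 4 (reflect across v@2): 16 holes -> [(0, 0), (0, 1), (0, 2), (0, 3), (3, 0), (3, 1), (3, 2), (3, 3), (4, 0), (4, 1), (4, 2), (4, 3), (7, 0), (7, 1), (7, 2), (7, 3)]
Unfold 5 (reflect across h@8): 32 holes -> [(0, 0), (0, 1), (0, 2), (0, 3), (3, 0), (3, 1), (3, 2), (3, 3), (4, 0), (4, 1), (4, 2), (4, 3), (7, 0), (7, 1), (7, 2), (7, 3), (8, 0), (8, 1), (8, 2), (8, 3), (11, 0), (11, 1), (11, 2), (11, 3), (12, 0), (12, 1), (12, 2), (12, 3), (15, 0), (15, 1), (15, 2), (15, 3)]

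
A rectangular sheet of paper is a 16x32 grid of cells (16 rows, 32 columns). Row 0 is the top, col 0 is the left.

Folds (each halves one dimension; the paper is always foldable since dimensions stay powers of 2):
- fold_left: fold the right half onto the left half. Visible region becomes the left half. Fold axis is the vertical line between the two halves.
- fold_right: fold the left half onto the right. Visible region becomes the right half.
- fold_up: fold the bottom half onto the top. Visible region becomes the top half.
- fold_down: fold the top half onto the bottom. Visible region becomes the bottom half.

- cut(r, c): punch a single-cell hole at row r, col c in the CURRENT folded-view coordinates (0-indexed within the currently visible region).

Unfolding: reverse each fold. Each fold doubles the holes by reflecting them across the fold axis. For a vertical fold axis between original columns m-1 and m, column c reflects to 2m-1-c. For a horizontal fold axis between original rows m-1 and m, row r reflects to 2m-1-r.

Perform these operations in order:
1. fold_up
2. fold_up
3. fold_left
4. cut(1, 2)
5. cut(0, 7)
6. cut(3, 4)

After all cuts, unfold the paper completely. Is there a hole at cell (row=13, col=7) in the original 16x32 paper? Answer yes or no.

Op 1 fold_up: fold axis h@8; visible region now rows[0,8) x cols[0,32) = 8x32
Op 2 fold_up: fold axis h@4; visible region now rows[0,4) x cols[0,32) = 4x32
Op 3 fold_left: fold axis v@16; visible region now rows[0,4) x cols[0,16) = 4x16
Op 4 cut(1, 2): punch at orig (1,2); cuts so far [(1, 2)]; region rows[0,4) x cols[0,16) = 4x16
Op 5 cut(0, 7): punch at orig (0,7); cuts so far [(0, 7), (1, 2)]; region rows[0,4) x cols[0,16) = 4x16
Op 6 cut(3, 4): punch at orig (3,4); cuts so far [(0, 7), (1, 2), (3, 4)]; region rows[0,4) x cols[0,16) = 4x16
Unfold 1 (reflect across v@16): 6 holes -> [(0, 7), (0, 24), (1, 2), (1, 29), (3, 4), (3, 27)]
Unfold 2 (reflect across h@4): 12 holes -> [(0, 7), (0, 24), (1, 2), (1, 29), (3, 4), (3, 27), (4, 4), (4, 27), (6, 2), (6, 29), (7, 7), (7, 24)]
Unfold 3 (reflect across h@8): 24 holes -> [(0, 7), (0, 24), (1, 2), (1, 29), (3, 4), (3, 27), (4, 4), (4, 27), (6, 2), (6, 29), (7, 7), (7, 24), (8, 7), (8, 24), (9, 2), (9, 29), (11, 4), (11, 27), (12, 4), (12, 27), (14, 2), (14, 29), (15, 7), (15, 24)]
Holes: [(0, 7), (0, 24), (1, 2), (1, 29), (3, 4), (3, 27), (4, 4), (4, 27), (6, 2), (6, 29), (7, 7), (7, 24), (8, 7), (8, 24), (9, 2), (9, 29), (11, 4), (11, 27), (12, 4), (12, 27), (14, 2), (14, 29), (15, 7), (15, 24)]

Answer: no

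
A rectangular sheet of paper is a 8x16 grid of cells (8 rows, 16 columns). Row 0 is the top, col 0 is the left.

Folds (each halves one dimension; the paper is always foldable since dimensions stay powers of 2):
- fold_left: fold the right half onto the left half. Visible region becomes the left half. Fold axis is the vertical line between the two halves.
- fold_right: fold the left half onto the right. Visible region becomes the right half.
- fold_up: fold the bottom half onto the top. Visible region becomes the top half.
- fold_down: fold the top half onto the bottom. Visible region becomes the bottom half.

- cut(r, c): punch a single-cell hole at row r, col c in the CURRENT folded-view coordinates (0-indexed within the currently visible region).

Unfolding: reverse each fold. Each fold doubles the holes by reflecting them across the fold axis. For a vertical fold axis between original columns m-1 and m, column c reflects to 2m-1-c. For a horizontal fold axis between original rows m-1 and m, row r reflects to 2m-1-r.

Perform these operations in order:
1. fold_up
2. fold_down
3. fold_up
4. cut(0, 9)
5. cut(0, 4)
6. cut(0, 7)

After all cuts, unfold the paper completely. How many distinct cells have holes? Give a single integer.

Op 1 fold_up: fold axis h@4; visible region now rows[0,4) x cols[0,16) = 4x16
Op 2 fold_down: fold axis h@2; visible region now rows[2,4) x cols[0,16) = 2x16
Op 3 fold_up: fold axis h@3; visible region now rows[2,3) x cols[0,16) = 1x16
Op 4 cut(0, 9): punch at orig (2,9); cuts so far [(2, 9)]; region rows[2,3) x cols[0,16) = 1x16
Op 5 cut(0, 4): punch at orig (2,4); cuts so far [(2, 4), (2, 9)]; region rows[2,3) x cols[0,16) = 1x16
Op 6 cut(0, 7): punch at orig (2,7); cuts so far [(2, 4), (2, 7), (2, 9)]; region rows[2,3) x cols[0,16) = 1x16
Unfold 1 (reflect across h@3): 6 holes -> [(2, 4), (2, 7), (2, 9), (3, 4), (3, 7), (3, 9)]
Unfold 2 (reflect across h@2): 12 holes -> [(0, 4), (0, 7), (0, 9), (1, 4), (1, 7), (1, 9), (2, 4), (2, 7), (2, 9), (3, 4), (3, 7), (3, 9)]
Unfold 3 (reflect across h@4): 24 holes -> [(0, 4), (0, 7), (0, 9), (1, 4), (1, 7), (1, 9), (2, 4), (2, 7), (2, 9), (3, 4), (3, 7), (3, 9), (4, 4), (4, 7), (4, 9), (5, 4), (5, 7), (5, 9), (6, 4), (6, 7), (6, 9), (7, 4), (7, 7), (7, 9)]

Answer: 24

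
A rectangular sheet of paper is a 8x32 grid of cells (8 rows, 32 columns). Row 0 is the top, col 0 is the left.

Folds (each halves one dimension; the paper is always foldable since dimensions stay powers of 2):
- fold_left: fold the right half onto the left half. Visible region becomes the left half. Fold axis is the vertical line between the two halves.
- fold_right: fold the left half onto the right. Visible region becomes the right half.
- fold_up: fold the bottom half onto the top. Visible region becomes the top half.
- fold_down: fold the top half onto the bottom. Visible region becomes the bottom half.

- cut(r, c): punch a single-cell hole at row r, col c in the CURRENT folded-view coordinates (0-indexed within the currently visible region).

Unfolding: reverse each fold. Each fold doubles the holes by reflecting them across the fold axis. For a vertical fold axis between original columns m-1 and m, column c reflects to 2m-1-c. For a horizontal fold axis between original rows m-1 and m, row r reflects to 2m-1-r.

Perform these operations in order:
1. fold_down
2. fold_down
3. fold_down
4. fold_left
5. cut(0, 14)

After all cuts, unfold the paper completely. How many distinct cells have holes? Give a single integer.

Op 1 fold_down: fold axis h@4; visible region now rows[4,8) x cols[0,32) = 4x32
Op 2 fold_down: fold axis h@6; visible region now rows[6,8) x cols[0,32) = 2x32
Op 3 fold_down: fold axis h@7; visible region now rows[7,8) x cols[0,32) = 1x32
Op 4 fold_left: fold axis v@16; visible region now rows[7,8) x cols[0,16) = 1x16
Op 5 cut(0, 14): punch at orig (7,14); cuts so far [(7, 14)]; region rows[7,8) x cols[0,16) = 1x16
Unfold 1 (reflect across v@16): 2 holes -> [(7, 14), (7, 17)]
Unfold 2 (reflect across h@7): 4 holes -> [(6, 14), (6, 17), (7, 14), (7, 17)]
Unfold 3 (reflect across h@6): 8 holes -> [(4, 14), (4, 17), (5, 14), (5, 17), (6, 14), (6, 17), (7, 14), (7, 17)]
Unfold 4 (reflect across h@4): 16 holes -> [(0, 14), (0, 17), (1, 14), (1, 17), (2, 14), (2, 17), (3, 14), (3, 17), (4, 14), (4, 17), (5, 14), (5, 17), (6, 14), (6, 17), (7, 14), (7, 17)]

Answer: 16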